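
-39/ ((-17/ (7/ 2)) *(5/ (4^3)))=8736/ 85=102.78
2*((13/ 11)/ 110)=13/ 605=0.02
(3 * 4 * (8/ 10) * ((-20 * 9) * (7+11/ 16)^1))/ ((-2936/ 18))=29889/ 367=81.44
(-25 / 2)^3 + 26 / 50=-390521 / 200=-1952.60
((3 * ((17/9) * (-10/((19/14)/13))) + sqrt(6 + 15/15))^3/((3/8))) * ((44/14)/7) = -106391876402240/555579 + 24069035408 * sqrt(7)/22743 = -188697283.94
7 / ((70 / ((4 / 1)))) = 2 / 5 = 0.40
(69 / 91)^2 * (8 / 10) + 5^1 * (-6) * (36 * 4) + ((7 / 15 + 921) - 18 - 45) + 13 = -428302436 / 124215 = -3448.07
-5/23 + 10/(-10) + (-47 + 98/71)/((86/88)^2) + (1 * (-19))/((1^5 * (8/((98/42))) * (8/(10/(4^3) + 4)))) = -962120379889/18551298048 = -51.86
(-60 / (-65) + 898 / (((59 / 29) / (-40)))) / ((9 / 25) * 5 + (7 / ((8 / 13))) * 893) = -541645280 / 311698829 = -1.74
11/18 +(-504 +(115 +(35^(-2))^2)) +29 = -9707543107/27011250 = -359.39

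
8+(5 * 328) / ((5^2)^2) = 1328 / 125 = 10.62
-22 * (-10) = 220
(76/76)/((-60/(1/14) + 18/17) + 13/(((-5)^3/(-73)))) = -2125/1766617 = -0.00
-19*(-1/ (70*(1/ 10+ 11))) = 0.02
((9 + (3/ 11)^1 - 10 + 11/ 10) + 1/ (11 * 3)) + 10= 3433/ 330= 10.40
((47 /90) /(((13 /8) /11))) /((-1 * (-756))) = 517 /110565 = 0.00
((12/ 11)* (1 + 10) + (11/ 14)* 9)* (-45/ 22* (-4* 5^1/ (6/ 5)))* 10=500625/ 77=6501.62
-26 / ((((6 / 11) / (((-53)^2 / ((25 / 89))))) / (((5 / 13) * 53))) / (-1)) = 145750583 / 15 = 9716705.53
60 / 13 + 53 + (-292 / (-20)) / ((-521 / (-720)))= 526885 / 6773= 77.79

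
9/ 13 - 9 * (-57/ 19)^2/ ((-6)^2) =-81/ 52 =-1.56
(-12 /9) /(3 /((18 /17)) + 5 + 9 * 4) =-8 /263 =-0.03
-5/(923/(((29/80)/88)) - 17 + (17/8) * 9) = -0.00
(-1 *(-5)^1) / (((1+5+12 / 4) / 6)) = 3.33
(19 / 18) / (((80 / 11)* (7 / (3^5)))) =5643 / 1120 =5.04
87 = 87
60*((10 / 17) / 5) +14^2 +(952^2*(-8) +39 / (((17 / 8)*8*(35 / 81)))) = -4313883061 / 595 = -7250223.63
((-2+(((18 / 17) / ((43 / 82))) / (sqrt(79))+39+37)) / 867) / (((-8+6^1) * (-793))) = 246 * sqrt(79) / 13234742573+37 / 687531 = 0.00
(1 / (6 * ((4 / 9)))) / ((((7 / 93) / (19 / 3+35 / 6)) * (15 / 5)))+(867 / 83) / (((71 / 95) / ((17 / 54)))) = 146159891 / 5940144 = 24.61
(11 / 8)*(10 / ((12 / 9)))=165 / 16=10.31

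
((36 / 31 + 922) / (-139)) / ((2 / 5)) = -71545 / 4309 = -16.60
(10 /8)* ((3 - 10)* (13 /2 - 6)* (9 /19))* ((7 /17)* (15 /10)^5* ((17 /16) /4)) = -535815 /311296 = -1.72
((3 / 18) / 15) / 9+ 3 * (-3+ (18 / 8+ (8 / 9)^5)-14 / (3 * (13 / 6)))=-36055997 / 5117580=-7.05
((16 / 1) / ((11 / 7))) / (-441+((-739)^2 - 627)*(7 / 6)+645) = 336 / 21008251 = 0.00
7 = 7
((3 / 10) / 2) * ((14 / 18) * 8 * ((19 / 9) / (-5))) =-266 / 675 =-0.39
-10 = -10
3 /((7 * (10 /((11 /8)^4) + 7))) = 43923 /1004129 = 0.04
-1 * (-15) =15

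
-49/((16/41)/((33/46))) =-66297/736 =-90.08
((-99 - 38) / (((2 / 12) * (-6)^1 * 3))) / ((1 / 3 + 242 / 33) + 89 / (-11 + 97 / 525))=-777886 / 9581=-81.19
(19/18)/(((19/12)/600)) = 400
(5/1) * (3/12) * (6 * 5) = 75/2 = 37.50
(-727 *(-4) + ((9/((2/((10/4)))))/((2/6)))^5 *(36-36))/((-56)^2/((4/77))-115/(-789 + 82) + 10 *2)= 2055956/42694431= 0.05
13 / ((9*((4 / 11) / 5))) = 715 / 36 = 19.86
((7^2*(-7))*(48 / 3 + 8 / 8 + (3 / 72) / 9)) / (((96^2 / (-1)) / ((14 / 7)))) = 1259839 / 995328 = 1.27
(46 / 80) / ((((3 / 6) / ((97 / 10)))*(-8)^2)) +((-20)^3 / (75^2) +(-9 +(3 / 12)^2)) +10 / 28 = -7925527 / 806400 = -9.83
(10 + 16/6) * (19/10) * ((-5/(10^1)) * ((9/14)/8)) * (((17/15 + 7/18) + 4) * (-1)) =25631/4800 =5.34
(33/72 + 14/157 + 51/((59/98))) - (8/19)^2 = 6828231373/80254632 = 85.08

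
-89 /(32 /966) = -42987 /16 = -2686.69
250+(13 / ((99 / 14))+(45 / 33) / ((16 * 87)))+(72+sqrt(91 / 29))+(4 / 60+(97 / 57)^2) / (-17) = sqrt(2639) / 29+456220885913 / 1409546160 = 325.44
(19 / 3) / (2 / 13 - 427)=-247 / 16647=-0.01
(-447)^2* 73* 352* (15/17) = 77014380960/17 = 4530257703.53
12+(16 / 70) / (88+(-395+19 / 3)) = 189408 / 15785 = 12.00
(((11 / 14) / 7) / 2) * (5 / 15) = 0.02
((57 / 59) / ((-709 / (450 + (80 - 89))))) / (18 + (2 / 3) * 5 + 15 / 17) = -1281987 / 47394523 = -0.03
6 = 6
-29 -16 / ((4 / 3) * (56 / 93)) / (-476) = -192977 / 6664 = -28.96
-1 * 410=-410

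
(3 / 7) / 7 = 3 / 49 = 0.06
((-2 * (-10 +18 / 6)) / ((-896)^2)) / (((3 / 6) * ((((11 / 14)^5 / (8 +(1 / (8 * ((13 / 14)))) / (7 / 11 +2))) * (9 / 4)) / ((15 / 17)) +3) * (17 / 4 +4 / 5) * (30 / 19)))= 307700155 / 217712573419456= 0.00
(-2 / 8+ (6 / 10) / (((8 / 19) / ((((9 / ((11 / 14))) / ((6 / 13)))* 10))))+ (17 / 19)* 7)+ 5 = 152433 / 418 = 364.67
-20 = -20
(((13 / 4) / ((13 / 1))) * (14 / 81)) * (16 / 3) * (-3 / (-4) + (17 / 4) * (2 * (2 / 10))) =686 / 1215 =0.56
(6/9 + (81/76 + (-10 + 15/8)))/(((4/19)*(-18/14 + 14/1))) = -20405/8544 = -2.39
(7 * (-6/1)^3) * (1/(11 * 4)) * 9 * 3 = -10206/11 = -927.82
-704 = -704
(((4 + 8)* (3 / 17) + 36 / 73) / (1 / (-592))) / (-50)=191808 / 6205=30.91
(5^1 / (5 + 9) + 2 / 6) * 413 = 1711 / 6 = 285.17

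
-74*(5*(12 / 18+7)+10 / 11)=-95830 / 33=-2903.94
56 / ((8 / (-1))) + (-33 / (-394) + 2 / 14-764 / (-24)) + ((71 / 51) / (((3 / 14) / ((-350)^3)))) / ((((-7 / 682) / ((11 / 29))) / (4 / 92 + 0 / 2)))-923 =62984390652896774 / 140728329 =447560140.17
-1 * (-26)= 26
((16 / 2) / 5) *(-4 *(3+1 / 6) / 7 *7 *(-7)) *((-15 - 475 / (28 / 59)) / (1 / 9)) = -1297092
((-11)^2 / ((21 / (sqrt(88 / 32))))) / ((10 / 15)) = 121 * sqrt(11) / 28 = 14.33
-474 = -474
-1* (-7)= 7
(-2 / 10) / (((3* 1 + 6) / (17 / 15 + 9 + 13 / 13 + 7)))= -272 / 675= -0.40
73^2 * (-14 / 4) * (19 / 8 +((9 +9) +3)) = -6975661 / 16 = -435978.81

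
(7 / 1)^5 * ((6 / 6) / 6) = 16807 / 6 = 2801.17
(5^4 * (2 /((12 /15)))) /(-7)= -3125 /14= -223.21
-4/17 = -0.24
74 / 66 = 1.12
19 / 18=1.06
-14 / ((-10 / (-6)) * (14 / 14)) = -42 / 5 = -8.40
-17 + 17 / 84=-1411 / 84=-16.80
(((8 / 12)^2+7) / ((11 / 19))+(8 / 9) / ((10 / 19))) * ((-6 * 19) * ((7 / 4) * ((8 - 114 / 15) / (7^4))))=-136819 / 282975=-0.48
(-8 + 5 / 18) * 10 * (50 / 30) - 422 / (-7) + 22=-8773 / 189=-46.42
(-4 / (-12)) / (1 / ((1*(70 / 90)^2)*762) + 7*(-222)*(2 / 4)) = -12446 / 29011545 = -0.00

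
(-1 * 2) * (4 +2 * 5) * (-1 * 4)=112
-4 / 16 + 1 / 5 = -1 / 20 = -0.05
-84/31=-2.71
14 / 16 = 7 / 8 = 0.88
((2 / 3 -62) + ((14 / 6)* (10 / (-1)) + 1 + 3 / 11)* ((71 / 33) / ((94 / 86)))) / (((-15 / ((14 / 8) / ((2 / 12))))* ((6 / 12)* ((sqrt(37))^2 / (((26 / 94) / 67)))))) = 487924528 / 29817424395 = 0.02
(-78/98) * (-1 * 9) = 351/49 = 7.16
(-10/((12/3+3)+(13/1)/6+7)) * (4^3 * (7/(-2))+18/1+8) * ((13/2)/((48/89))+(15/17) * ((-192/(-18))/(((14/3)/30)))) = 410297085/46172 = 8886.27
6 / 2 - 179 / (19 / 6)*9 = -9609 / 19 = -505.74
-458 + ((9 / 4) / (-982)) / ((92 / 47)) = -165510631 / 361376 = -458.00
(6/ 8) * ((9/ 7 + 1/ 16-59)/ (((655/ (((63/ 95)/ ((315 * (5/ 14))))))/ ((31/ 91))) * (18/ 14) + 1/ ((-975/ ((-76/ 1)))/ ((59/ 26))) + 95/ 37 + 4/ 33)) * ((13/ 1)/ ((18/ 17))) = -76068679354525/ 60091921954302144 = -0.00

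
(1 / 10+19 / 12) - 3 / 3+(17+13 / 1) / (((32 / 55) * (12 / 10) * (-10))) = -3469 / 960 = -3.61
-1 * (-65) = 65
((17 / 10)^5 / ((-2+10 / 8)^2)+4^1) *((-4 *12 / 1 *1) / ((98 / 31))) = -203962268 / 459375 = -444.00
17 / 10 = 1.70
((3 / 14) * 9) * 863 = 1664.36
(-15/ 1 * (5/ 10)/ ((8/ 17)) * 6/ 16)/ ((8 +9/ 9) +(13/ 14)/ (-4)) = -5355/ 7856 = -0.68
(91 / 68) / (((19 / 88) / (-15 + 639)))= 1249248 / 323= 3867.64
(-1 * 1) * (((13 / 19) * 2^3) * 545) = -56680 / 19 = -2983.16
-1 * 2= -2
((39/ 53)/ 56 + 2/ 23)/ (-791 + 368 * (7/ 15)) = -102495/ 634104296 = -0.00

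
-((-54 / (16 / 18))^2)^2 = -3486784401 / 256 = -13620251.57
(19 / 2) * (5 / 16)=95 / 32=2.97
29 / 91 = 0.32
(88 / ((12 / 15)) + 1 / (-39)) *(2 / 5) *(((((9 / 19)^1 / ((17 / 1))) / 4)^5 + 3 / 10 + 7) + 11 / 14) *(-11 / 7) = -48067079446493384818409 / 85996993502438054400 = -558.94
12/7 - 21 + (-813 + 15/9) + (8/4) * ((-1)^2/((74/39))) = -644572/777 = -829.56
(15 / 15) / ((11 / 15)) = 15 / 11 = 1.36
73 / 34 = 2.15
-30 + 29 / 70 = -2071 / 70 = -29.59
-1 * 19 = -19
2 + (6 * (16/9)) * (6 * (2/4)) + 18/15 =176/5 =35.20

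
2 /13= 0.15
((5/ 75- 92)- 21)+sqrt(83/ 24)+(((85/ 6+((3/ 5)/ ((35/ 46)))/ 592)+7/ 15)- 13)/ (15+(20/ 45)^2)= -21583276853/ 191297400+sqrt(498)/ 12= -110.97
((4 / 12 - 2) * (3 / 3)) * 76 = -380 / 3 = -126.67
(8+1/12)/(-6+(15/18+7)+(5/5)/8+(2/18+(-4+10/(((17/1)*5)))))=-9894/2219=-4.46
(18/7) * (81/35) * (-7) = -1458/35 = -41.66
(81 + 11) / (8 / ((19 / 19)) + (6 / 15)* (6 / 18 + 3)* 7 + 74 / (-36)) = 6.02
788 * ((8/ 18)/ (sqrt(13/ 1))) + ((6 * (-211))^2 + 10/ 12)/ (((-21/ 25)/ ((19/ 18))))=-4567856975/ 2268 + 3152 * sqrt(13)/ 117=-2013949.15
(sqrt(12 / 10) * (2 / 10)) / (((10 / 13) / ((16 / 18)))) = 52 * sqrt(30) / 1125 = 0.25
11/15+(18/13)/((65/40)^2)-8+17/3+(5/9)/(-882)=-93850333/87198930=-1.08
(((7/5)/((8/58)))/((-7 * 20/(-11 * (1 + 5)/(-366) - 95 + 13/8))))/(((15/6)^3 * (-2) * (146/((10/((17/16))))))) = -18067/1296250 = -0.01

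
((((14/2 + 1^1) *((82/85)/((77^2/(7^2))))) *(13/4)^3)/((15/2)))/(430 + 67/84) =1261078/1860916475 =0.00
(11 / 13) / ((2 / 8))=44 / 13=3.38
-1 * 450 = -450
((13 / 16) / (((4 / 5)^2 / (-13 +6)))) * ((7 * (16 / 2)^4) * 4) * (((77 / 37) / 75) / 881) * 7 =-21973952 / 97791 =-224.70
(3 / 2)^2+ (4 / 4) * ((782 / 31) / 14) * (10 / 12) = 9769 / 2604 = 3.75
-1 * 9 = -9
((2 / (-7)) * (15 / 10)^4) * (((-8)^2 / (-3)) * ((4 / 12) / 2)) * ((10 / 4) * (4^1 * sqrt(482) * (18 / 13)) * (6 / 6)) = 6480 * sqrt(482) / 91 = 1563.35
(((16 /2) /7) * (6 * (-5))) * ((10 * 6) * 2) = -28800 /7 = -4114.29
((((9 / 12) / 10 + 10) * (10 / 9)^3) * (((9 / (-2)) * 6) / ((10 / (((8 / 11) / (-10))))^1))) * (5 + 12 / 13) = 434 / 27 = 16.07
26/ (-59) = -26/ 59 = -0.44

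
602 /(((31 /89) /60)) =3214680 /31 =103699.35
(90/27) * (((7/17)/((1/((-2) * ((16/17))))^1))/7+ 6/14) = 6430/6069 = 1.06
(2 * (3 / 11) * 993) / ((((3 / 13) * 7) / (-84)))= -309816 / 11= -28165.09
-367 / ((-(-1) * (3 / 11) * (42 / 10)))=-20185 / 63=-320.40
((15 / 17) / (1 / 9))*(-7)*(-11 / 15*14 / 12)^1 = 1617 / 34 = 47.56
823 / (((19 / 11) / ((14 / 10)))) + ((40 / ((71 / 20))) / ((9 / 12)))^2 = 3847878899 / 4310055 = 892.77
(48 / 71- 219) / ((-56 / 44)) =170511 / 994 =171.54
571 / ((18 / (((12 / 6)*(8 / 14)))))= 2284 / 63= 36.25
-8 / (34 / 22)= -88 / 17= -5.18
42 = 42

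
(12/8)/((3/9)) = 4.50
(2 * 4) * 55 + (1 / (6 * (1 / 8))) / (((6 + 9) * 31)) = 613804 / 1395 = 440.00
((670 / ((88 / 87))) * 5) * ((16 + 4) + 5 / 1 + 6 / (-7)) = 79959.50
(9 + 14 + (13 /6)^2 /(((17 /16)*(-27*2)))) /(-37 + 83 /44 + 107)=0.32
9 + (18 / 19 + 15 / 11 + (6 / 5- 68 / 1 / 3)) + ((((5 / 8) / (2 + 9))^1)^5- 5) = -22794659621119 / 1504035962880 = -15.16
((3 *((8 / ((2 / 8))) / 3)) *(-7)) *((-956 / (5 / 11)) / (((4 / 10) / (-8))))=-9422336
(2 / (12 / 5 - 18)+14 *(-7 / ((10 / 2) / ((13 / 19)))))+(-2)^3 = -79801 / 3705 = -21.54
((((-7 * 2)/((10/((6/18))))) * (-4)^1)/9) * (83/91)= 332/1755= 0.19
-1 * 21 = -21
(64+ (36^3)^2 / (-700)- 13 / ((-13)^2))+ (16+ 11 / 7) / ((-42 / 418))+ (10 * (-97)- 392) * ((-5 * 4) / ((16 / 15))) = -98233760813 / 31850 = -3084262.51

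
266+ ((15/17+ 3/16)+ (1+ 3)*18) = 92227/272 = 339.07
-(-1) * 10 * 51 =510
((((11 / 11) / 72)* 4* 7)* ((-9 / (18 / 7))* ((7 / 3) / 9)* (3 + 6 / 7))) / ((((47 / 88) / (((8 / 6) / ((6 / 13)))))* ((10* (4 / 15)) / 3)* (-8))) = 7007 / 6768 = 1.04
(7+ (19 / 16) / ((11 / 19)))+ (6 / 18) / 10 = 23983 / 2640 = 9.08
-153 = -153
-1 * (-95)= 95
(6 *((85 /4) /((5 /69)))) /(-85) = -207 /10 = -20.70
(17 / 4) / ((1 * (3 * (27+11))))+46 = 20993 / 456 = 46.04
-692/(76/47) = -8131/19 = -427.95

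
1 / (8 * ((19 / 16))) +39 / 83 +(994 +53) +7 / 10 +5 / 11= 1048.73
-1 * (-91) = 91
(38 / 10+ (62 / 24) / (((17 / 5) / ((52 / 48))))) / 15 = 56587 / 183600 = 0.31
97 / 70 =1.39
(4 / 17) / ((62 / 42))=84 / 527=0.16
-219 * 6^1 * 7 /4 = -4599 /2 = -2299.50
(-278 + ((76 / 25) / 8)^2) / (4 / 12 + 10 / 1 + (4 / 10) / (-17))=-3220599 / 119500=-26.95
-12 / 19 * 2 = -24 / 19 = -1.26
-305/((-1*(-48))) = -305/48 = -6.35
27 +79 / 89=27.89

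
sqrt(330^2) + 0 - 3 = 327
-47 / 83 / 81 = -47 / 6723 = -0.01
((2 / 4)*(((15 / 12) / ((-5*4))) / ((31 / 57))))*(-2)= 57 / 496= 0.11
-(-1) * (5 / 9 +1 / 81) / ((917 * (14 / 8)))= 184 / 519939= 0.00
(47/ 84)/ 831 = 47/ 69804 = 0.00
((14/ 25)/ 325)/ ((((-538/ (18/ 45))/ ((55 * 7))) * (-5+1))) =539/ 4371250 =0.00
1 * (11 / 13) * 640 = 7040 / 13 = 541.54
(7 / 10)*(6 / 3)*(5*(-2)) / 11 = -14 / 11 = -1.27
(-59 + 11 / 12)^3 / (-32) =338608873 / 55296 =6123.57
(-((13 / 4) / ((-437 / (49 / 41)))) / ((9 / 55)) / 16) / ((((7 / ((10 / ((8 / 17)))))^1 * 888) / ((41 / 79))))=0.00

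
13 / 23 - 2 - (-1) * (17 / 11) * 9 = 12.47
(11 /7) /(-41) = -11 /287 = -0.04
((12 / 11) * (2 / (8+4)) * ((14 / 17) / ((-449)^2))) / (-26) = -14 / 490092031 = -0.00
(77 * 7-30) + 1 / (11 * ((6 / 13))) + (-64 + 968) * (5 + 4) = 570583 / 66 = 8645.20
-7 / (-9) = 7 / 9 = 0.78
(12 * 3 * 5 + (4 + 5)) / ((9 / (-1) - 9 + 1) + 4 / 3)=-567 / 47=-12.06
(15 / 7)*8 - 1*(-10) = 190 / 7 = 27.14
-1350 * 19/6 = -4275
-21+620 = 599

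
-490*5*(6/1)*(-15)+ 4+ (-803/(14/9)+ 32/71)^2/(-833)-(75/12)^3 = 219940.52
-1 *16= -16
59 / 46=1.28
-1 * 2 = -2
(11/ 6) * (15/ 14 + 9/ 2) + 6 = 227/ 14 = 16.21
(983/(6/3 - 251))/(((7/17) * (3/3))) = -16711/1743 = -9.59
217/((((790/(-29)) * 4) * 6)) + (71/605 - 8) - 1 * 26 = -78493661/2294160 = -34.21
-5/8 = -0.62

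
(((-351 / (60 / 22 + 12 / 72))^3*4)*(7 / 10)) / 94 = -87026435568072 / 1637449685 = -53147.55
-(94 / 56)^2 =-2209 / 784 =-2.82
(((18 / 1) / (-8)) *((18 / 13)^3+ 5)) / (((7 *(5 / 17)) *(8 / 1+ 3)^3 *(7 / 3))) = -7719003 / 2865722860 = -0.00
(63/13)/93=21/403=0.05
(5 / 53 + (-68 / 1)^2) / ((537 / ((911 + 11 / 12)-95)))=2402489831 / 341532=7034.45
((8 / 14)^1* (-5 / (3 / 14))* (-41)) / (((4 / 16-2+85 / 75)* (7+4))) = -80.59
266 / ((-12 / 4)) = -266 / 3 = -88.67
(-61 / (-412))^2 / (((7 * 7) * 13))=3721 / 108126928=0.00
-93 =-93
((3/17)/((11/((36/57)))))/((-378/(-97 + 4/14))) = 1354/522291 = 0.00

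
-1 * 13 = -13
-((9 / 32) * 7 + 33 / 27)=-919 / 288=-3.19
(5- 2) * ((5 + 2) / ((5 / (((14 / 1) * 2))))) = 588 / 5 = 117.60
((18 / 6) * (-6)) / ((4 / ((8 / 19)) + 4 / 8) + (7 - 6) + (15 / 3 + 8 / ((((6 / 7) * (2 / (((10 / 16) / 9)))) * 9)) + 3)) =-17496 / 18503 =-0.95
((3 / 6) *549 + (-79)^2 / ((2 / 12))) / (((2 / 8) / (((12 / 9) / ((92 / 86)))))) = 4325284 / 23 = 188055.83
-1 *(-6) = 6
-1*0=0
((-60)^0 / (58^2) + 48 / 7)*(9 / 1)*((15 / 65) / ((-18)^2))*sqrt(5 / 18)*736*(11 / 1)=187.57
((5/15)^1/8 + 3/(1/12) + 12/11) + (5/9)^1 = 29849/792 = 37.69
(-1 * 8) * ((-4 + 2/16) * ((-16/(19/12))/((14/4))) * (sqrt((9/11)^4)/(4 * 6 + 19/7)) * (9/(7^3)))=-8678016/147460159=-0.06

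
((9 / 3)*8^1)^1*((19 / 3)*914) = 138928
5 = 5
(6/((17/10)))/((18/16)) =160/51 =3.14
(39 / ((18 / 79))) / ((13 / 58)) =2291 / 3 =763.67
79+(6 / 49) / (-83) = 79.00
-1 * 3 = -3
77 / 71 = 1.08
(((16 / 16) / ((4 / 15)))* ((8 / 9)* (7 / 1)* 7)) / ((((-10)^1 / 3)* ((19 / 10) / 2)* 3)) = -980 / 57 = -17.19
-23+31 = 8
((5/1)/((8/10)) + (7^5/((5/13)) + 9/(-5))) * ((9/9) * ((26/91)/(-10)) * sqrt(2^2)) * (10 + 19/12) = -28926.99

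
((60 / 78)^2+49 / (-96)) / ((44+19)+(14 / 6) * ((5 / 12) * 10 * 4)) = 3957 / 4959136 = 0.00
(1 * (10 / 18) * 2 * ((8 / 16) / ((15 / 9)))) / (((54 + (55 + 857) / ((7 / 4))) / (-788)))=-0.46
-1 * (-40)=40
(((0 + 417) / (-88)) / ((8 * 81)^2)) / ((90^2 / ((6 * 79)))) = -10981 / 16628198400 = -0.00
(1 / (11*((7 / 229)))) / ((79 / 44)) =1.66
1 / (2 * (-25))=-1 / 50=-0.02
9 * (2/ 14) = 9/ 7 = 1.29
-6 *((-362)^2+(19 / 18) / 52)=-122657203 / 156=-786264.12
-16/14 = -8/7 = -1.14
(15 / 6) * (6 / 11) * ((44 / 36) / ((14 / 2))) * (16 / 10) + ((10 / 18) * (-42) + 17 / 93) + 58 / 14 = -4042 / 217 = -18.63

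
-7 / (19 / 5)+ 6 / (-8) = -197 / 76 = -2.59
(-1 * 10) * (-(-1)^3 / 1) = -10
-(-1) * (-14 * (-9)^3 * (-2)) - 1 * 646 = -21058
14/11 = 1.27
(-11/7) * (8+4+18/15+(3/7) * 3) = -5577/245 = -22.76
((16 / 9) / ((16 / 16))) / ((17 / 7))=112 / 153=0.73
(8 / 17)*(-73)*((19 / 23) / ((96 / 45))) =-20805 / 1564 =-13.30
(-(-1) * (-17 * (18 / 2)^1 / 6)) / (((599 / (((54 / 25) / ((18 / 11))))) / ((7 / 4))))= -11781 / 119800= -0.10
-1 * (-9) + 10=19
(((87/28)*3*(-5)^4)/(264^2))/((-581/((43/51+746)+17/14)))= -9680798125/89949285888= -0.11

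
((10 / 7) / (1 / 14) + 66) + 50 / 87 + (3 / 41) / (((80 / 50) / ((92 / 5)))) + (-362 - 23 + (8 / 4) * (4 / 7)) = -14803669 / 49938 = -296.44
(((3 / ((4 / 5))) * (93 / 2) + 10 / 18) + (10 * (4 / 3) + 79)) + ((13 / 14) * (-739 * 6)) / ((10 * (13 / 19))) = -842923 / 2520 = -334.49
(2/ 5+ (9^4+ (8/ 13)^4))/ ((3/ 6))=1874042414/ 142805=13123.09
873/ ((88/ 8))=873/ 11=79.36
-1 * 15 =-15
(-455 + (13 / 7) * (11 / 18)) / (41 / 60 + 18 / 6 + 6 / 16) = -1143740 / 10227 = -111.84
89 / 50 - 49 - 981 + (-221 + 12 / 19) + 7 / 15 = -3557147 / 2850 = -1248.12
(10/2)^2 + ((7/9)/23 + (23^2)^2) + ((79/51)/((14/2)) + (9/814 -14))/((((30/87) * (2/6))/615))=8269228509151/40102524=206202.20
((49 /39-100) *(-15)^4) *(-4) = 259942500 /13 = 19995576.92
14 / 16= 7 / 8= 0.88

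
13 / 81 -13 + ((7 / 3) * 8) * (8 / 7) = 688 / 81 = 8.49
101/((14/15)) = 1515/14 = 108.21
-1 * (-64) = 64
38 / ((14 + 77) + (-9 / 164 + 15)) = 6232 / 17375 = 0.36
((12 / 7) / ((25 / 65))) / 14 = 78 / 245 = 0.32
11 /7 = 1.57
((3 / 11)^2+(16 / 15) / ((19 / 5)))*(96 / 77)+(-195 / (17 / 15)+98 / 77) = -512629885 / 3009391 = -170.34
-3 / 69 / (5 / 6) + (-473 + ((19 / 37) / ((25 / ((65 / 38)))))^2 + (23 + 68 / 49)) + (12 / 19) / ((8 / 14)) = -1311989058183 / 2931439700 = -447.56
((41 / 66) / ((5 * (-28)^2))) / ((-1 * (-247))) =41 / 63903840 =0.00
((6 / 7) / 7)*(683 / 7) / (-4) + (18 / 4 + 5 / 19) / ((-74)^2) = -2.99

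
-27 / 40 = -0.68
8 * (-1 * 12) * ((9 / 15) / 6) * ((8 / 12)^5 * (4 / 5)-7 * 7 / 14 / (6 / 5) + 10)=-139748 / 2025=-69.01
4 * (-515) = -2060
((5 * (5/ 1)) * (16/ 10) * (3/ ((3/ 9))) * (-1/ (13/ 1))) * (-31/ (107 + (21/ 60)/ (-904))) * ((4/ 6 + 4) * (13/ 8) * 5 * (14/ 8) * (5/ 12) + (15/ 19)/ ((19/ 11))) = 2047140939500/ 9078857229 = 225.48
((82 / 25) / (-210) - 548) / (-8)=1438541 / 21000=68.50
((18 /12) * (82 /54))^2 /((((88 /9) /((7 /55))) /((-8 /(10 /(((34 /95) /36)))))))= -200039 /372438000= -0.00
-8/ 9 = -0.89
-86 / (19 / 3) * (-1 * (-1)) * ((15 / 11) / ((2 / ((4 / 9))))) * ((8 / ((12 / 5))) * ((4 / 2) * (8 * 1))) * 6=-275200 / 209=-1316.75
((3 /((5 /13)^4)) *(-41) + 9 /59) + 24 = -206376552 /36875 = -5596.65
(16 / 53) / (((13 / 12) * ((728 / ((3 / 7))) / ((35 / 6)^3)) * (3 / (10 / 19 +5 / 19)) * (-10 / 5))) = -4375 / 1021098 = -0.00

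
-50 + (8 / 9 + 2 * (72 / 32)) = -803 / 18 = -44.61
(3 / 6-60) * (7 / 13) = -833 / 26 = -32.04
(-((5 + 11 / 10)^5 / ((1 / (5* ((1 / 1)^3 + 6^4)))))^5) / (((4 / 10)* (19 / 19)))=-1577414234980074542299949389263305898938364815641497972771757 / 1280000000000000000000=-1232354871078183236171835000000000000000.00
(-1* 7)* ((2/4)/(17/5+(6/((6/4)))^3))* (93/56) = -465/5392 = -0.09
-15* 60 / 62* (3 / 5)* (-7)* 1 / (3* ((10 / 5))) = 10.16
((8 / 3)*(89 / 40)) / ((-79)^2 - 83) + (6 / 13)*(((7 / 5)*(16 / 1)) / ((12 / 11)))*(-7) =-79658731 / 1200810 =-66.34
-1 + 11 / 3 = 8 / 3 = 2.67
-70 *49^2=-168070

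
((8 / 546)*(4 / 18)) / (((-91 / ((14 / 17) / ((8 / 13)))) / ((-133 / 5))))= 0.00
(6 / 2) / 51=1 / 17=0.06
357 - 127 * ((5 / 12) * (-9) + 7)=-223 / 4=-55.75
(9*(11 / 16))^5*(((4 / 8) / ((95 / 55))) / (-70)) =-104608905489 / 2789212160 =-37.50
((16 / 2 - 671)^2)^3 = 84933920324457009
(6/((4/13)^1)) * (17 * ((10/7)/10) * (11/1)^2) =80223/14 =5730.21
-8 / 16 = -0.50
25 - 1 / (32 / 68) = 183 / 8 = 22.88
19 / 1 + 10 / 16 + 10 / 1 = 237 / 8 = 29.62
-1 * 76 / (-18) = 38 / 9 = 4.22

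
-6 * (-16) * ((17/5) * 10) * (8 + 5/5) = 29376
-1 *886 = -886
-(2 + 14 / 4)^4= -14641 / 16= -915.06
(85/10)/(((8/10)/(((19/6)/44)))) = 1615/2112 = 0.76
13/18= 0.72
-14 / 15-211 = -3179 / 15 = -211.93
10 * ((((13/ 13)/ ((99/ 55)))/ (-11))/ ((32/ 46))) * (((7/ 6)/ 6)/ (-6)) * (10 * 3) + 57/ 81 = 40189/ 28512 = 1.41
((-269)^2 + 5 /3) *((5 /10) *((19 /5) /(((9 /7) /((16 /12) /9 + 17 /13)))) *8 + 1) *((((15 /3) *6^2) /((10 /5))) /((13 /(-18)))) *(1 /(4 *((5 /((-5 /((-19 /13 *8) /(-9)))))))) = 7805588992 /247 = 31601574.87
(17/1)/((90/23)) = 391/90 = 4.34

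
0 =0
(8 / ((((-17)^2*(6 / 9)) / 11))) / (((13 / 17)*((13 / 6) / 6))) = 4752 / 2873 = 1.65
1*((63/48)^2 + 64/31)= 30055/7936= 3.79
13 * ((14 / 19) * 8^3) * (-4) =-372736 / 19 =-19617.68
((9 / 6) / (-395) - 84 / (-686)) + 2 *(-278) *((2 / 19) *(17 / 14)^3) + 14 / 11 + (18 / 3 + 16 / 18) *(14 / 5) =-42869536331 / 509694570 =-84.11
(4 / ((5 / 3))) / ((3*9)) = 4 / 45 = 0.09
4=4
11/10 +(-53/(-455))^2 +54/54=875123/414050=2.11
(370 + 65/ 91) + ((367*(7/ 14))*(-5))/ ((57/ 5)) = 290.23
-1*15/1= -15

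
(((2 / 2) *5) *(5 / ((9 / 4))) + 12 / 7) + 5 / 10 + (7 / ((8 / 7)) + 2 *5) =14843 / 504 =29.45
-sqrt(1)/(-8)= 1/8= 0.12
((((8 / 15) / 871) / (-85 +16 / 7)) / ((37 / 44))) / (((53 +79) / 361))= -20216 / 839674485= -0.00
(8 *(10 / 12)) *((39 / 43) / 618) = 130 / 13287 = 0.01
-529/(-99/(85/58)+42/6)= 44965/5147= 8.74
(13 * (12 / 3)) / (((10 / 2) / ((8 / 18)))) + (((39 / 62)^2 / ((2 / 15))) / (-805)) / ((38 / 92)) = 106135081 / 23006340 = 4.61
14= 14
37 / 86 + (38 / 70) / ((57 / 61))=9131 / 9030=1.01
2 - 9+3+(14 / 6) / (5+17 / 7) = -575 / 156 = -3.69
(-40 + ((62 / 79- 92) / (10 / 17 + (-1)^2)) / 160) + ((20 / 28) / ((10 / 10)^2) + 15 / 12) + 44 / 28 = -14661539 / 398160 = -36.82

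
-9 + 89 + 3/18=481/6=80.17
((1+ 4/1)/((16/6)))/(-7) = -15/56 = -0.27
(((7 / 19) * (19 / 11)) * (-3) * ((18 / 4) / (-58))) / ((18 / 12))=63 / 638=0.10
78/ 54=13/ 9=1.44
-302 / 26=-151 / 13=-11.62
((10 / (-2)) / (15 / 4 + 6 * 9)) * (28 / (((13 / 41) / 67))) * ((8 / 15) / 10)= -175808 / 6435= -27.32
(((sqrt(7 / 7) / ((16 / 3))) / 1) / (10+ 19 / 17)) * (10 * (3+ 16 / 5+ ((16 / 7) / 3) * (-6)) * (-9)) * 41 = -39729 / 392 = -101.35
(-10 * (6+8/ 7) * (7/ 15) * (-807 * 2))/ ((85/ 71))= 763960/ 17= 44938.82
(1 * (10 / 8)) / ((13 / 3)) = 15 / 52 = 0.29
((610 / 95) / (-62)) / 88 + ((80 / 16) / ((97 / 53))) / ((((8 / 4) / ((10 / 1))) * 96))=8513671 / 60332448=0.14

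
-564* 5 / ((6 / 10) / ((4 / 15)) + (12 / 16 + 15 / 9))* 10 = -6042.86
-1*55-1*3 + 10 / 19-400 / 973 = -1070116 / 18487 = -57.88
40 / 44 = 0.91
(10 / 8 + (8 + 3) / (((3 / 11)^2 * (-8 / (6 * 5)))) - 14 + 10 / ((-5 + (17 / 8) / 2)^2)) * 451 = -1014382886 / 3969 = -255576.44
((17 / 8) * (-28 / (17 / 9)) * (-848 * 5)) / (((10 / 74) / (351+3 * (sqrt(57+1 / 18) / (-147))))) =346908744 - 23532 * sqrt(2054) / 7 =346756387.49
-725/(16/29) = -21025/16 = -1314.06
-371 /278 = -1.33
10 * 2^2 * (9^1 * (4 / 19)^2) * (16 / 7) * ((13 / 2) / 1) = 599040 / 2527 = 237.06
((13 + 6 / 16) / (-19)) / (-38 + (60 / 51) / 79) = 143701 / 7754128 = 0.02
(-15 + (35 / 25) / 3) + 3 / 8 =-1699 / 120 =-14.16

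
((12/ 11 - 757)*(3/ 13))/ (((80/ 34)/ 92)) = -1950699/ 286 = -6820.63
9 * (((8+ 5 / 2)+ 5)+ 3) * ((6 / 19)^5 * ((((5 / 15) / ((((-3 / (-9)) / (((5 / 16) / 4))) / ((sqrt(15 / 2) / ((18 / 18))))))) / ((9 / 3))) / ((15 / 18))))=80919 * sqrt(30) / 9904396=0.04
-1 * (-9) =9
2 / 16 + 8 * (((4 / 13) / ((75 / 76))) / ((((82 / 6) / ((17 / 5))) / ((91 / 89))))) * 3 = 7401917 / 3649000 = 2.03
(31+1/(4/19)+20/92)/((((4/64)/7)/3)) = 12085.04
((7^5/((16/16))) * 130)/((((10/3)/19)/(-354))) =-4408711398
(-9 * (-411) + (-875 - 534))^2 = 5244100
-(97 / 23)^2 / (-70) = 9409 / 37030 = 0.25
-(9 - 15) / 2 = 3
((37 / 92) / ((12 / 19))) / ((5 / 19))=13357 / 5520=2.42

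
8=8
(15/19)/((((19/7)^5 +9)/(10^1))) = 1260525/24959939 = 0.05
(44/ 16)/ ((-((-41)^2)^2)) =-11/ 11303044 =-0.00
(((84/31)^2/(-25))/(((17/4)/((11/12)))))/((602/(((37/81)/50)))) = -11396/11854535625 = -0.00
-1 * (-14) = 14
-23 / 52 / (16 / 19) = -437 / 832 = -0.53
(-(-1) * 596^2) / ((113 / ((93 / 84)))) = 2752924 / 791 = 3480.31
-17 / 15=-1.13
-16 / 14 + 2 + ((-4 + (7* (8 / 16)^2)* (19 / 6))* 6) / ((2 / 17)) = 4451 / 56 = 79.48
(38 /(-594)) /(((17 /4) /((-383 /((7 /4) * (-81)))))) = -116432 /2862783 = -0.04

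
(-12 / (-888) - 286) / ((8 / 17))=-359771 / 592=-607.72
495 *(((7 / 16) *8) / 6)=1155 / 4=288.75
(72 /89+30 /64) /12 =1213 /11392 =0.11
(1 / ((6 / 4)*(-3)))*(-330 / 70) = 22 / 21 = 1.05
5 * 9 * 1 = 45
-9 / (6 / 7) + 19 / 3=-25 / 6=-4.17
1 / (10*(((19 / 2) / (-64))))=-0.67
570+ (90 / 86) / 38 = 931425 / 1634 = 570.03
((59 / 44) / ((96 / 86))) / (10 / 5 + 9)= 2537 / 23232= 0.11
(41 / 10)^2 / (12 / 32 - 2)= -3362 / 325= -10.34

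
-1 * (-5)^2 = -25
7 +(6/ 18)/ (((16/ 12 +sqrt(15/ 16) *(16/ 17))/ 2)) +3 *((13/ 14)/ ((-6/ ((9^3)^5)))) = -14721215944766181/ 154 - 51 *sqrt(15)/ 308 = -95592311329651.17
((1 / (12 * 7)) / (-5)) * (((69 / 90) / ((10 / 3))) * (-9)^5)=452709 / 14000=32.34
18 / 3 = 6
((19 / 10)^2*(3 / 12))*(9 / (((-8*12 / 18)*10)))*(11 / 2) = -107217 / 128000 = -0.84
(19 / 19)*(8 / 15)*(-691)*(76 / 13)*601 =-252496928 / 195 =-1294856.04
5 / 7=0.71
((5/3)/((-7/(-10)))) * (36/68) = 150/119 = 1.26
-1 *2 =-2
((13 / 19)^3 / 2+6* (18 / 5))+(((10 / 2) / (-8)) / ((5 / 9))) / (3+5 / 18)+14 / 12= 548349251 / 24280860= 22.58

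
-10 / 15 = -2 / 3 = -0.67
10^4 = 10000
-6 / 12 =-1 / 2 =-0.50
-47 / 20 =-2.35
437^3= 83453453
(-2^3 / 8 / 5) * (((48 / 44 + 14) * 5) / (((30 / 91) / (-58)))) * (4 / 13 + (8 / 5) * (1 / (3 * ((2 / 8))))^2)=62139112 / 7425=8368.90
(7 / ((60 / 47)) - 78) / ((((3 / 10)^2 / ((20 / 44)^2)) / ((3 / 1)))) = -543875 / 1089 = -499.43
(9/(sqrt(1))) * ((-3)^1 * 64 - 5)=-1773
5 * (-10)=-50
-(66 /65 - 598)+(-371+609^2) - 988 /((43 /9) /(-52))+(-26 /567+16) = 605183806364 /1584765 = 381876.06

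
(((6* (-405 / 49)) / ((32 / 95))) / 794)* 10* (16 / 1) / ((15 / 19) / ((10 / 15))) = -487350 / 19453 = -25.05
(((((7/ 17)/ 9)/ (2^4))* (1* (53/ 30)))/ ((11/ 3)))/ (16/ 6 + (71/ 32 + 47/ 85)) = 0.00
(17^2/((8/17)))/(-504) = -4913/4032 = -1.22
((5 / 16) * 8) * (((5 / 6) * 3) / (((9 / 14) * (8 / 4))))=175 / 36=4.86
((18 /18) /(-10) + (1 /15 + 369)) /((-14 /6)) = -11069 /70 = -158.13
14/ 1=14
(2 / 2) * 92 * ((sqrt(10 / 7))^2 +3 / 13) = 13892 / 91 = 152.66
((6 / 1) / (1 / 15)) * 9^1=810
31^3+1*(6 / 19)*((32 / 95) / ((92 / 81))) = 1236777253 / 41515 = 29791.09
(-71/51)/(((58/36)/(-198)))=84348/493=171.09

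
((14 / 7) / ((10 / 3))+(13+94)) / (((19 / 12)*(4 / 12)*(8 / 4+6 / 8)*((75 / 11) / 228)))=309888 / 125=2479.10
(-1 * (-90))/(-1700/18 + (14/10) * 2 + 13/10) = -8100/8131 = -1.00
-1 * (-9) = 9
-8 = -8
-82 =-82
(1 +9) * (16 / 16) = 10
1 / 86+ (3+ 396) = 399.01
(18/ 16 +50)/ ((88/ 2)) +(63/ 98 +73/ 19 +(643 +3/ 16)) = 30375831/ 46816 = 648.83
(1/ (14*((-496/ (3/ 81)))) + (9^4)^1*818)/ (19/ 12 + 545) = 1006228972223/ 102477816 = 9818.99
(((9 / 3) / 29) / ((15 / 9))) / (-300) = -3 / 14500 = -0.00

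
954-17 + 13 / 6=5635 / 6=939.17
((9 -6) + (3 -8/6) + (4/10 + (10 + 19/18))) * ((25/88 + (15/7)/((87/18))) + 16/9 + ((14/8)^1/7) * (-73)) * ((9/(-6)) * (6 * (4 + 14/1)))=41122.22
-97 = -97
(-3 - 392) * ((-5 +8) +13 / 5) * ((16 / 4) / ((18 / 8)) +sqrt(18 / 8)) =-65254 / 9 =-7250.44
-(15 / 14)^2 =-225 / 196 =-1.15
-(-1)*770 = 770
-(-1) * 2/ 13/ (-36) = -1/ 234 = -0.00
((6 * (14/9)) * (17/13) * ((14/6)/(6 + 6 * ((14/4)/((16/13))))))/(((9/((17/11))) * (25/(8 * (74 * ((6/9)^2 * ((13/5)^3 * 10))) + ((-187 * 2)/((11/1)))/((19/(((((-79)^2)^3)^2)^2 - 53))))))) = -45421169674181896548648273783290610102908497894616576/857030625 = -52998304085320050900921160000000000000000000.00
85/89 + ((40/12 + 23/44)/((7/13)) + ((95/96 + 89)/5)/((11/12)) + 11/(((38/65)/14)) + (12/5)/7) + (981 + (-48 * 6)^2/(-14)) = -72687648113/15624840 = -4652.06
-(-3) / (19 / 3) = 0.47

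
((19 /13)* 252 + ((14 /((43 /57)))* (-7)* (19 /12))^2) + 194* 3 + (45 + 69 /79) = 328915725355 /7595692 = 43302.93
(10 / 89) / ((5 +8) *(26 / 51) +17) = 102 / 21449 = 0.00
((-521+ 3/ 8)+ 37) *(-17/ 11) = 65773/ 88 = 747.42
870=870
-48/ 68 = -12/ 17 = -0.71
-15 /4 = -3.75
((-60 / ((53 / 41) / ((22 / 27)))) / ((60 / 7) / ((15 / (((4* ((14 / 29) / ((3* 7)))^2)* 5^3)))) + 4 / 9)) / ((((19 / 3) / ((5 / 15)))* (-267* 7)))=344810 / 192779073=0.00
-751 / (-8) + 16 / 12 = 2285 / 24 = 95.21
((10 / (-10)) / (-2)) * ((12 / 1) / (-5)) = -1.20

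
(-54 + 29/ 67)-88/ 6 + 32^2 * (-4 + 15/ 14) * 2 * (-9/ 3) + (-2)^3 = 25209091/ 1407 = 17916.91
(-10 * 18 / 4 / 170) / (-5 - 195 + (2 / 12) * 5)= 27 / 20315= 0.00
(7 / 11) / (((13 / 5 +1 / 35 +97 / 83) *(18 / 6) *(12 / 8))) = 40670 / 1092069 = 0.04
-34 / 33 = -1.03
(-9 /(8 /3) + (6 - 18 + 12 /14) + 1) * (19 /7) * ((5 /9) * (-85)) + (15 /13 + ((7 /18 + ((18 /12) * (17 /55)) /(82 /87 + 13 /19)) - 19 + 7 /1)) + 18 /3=1728.47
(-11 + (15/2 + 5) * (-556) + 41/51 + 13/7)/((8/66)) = -27325397/476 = -57406.30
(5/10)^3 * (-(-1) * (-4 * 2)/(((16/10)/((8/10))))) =-1/2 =-0.50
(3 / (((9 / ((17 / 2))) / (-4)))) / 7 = -34 / 21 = -1.62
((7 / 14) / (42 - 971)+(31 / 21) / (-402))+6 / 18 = 1290593 / 3921309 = 0.33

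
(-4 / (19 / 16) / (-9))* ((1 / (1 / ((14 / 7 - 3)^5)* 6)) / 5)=-32 / 2565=-0.01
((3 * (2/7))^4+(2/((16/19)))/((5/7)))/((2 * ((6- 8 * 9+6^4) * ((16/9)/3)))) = 81477/30732800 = 0.00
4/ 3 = 1.33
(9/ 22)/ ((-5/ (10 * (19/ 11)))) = -171/ 121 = -1.41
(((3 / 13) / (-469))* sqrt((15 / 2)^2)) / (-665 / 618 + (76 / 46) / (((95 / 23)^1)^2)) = 6604875 / 1752564359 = 0.00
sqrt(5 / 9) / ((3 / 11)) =11*sqrt(5) / 9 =2.73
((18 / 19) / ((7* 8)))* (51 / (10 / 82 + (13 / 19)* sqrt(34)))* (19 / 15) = -754851 / 90066676 + 21175557* sqrt(34) / 450333380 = 0.27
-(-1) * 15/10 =1.50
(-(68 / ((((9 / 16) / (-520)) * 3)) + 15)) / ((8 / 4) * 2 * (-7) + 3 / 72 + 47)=4522840 / 4113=1099.65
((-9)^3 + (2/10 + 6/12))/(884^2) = -7283/7814560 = -0.00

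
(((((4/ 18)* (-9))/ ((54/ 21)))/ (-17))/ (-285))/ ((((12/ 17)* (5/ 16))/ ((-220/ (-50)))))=-0.00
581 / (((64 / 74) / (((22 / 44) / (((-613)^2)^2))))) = 21497 / 9036949847104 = 0.00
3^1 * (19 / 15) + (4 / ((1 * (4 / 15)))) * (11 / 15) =74 / 5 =14.80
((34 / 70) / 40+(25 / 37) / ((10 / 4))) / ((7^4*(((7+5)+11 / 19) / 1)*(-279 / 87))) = -8060579 / 2764411998600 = -0.00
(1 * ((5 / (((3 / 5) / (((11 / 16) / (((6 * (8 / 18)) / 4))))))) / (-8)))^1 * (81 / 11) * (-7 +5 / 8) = 103275 / 2048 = 50.43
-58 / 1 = -58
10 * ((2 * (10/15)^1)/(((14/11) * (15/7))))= 44/9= 4.89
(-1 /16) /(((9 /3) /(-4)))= 1 /12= 0.08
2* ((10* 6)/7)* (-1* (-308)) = 5280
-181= -181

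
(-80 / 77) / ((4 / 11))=-20 / 7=-2.86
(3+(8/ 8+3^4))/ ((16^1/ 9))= 765/ 16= 47.81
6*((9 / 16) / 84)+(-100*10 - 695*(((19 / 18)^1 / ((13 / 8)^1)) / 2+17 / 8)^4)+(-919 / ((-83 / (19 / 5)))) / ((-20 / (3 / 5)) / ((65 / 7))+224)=-17819420909188467073949 / 684522782691471360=-26031.89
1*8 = 8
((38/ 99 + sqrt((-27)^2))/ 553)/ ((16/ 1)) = 2711/ 875952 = 0.00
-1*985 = -985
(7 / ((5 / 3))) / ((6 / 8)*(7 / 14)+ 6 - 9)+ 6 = 22 / 5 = 4.40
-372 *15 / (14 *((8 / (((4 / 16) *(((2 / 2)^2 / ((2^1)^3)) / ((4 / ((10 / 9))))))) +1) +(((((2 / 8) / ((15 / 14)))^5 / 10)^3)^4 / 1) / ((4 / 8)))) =-59135665793926603902440734315395000000000000000000000000000000000000000000000000000000000000000000000000 / 136885289186500642768008154249349100000000000000000003556153025177363557255317383565515512407041673852007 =-0.43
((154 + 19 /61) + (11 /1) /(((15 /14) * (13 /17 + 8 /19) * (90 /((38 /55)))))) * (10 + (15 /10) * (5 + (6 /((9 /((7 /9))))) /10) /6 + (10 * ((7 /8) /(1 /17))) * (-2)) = -470378250992966 /10644766875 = -44188.69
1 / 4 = 0.25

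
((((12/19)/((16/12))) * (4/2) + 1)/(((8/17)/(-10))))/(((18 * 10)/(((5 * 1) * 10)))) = -15725/1368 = -11.49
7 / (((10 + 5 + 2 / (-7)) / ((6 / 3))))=98 / 103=0.95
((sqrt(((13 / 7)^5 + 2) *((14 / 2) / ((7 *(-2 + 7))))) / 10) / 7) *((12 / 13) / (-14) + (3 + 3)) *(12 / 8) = 81 *sqrt(14171745) / 1092455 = 0.28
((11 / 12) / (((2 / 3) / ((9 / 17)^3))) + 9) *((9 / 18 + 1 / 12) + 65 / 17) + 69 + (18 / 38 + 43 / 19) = 5702564321 / 50780768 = 112.30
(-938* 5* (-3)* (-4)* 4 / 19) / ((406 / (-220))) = 3537600 / 551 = 6420.33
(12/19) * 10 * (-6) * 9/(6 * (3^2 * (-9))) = 40/57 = 0.70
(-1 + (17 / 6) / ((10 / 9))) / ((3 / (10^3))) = 1550 / 3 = 516.67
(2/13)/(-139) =-2/1807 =-0.00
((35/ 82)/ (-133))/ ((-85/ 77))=77/ 26486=0.00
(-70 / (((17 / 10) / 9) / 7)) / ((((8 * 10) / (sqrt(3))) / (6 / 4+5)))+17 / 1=17 - 28665 * sqrt(3) / 136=-348.07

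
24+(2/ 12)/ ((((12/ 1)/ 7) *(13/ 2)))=11239/ 468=24.01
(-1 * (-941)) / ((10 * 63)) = 941 / 630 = 1.49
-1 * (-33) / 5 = 33 / 5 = 6.60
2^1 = 2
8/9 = 0.89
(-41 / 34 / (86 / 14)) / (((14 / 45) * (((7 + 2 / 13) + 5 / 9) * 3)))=-1755 / 64328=-0.03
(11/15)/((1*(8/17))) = 1.56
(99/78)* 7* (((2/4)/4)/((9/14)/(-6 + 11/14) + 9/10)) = 4015/2808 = 1.43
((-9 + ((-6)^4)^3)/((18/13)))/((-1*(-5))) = 314424113.90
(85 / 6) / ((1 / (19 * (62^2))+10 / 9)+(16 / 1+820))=9312090 / 550253233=0.02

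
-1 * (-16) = 16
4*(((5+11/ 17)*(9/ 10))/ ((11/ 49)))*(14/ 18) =65856/ 935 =70.43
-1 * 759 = -759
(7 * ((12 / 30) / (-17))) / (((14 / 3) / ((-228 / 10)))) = 342 / 425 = 0.80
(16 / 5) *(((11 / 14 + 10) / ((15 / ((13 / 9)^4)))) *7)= 34501688 / 492075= 70.11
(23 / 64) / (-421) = -0.00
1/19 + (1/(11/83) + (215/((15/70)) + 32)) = 653918/627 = 1042.93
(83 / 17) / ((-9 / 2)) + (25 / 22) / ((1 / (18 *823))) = 28329949 / 1683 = 16833.01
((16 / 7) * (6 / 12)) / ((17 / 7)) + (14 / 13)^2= 4684 / 2873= 1.63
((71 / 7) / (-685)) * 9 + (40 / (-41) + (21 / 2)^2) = 85826399 / 786380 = 109.14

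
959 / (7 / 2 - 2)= 1918 / 3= 639.33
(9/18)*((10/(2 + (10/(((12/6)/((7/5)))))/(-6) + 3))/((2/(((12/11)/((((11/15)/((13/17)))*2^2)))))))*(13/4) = 114075/189244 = 0.60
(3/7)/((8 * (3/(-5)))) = -0.09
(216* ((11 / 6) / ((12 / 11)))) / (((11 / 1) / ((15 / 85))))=99 / 17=5.82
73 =73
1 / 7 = 0.14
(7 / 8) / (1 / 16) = 14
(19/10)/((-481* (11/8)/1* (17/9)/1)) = -684/449735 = -0.00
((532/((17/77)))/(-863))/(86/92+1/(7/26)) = -13190408/21962487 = -0.60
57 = 57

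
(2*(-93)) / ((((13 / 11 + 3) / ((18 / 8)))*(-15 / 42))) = 64449 / 230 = 280.21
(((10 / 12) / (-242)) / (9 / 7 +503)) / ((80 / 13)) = -91 / 82008960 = -0.00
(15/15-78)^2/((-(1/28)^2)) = -4648336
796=796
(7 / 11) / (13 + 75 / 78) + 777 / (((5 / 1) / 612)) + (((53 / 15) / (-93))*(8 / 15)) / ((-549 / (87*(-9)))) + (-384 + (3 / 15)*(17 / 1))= 53643008288519 / 566307225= 94724.22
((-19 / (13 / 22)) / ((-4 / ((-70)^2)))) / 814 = 23275 / 481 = 48.39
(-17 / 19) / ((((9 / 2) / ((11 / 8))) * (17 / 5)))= -55 / 684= -0.08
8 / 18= 4 / 9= 0.44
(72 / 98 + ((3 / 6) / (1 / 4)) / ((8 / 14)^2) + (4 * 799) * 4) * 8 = 5014017 / 49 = 102326.88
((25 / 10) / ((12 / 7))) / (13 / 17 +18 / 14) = 4165 / 5856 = 0.71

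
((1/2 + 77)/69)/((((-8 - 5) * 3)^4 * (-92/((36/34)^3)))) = -465/74229382097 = -0.00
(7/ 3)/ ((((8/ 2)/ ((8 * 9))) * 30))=7/ 5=1.40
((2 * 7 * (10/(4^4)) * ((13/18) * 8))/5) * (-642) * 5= -48685/24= -2028.54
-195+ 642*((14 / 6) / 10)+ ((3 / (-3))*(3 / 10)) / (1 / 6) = -47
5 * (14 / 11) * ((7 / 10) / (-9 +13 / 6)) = -294 / 451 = -0.65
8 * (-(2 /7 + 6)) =-352 /7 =-50.29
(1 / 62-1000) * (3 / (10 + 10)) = -185997 / 1240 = -150.00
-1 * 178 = -178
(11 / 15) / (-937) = -11 / 14055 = -0.00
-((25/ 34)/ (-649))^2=-625/ 486908356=-0.00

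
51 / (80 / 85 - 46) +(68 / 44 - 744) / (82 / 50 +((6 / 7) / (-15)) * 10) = -1096569769 / 1575662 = -695.94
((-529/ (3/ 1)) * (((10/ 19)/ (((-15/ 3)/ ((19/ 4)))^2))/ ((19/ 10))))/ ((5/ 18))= -1587/ 10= -158.70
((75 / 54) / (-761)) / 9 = -25 / 123282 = -0.00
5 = 5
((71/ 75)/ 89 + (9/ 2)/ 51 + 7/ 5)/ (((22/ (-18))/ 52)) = -26533182/ 416075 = -63.77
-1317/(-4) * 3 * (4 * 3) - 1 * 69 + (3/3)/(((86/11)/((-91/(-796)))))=11784.01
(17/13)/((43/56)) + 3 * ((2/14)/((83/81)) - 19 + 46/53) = -899823560/17213287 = -52.27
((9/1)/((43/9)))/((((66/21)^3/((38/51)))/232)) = 10205622/972961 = 10.49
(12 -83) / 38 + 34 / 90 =-2549 / 1710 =-1.49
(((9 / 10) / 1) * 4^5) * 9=41472 / 5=8294.40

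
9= 9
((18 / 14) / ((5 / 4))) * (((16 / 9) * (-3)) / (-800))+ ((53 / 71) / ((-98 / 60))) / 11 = -165948 / 4783625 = -0.03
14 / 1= 14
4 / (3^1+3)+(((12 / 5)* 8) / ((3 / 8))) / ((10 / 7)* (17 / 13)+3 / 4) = 289082 / 14295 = 20.22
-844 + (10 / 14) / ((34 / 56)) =-14328 / 17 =-842.82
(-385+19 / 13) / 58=-2493 / 377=-6.61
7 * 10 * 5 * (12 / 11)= 4200 / 11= 381.82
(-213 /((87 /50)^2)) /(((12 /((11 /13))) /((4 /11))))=-177500 /98397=-1.80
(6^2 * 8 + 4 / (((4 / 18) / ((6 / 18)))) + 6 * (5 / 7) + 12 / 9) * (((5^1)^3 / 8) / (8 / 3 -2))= 196625 / 28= 7022.32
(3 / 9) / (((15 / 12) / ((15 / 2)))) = 2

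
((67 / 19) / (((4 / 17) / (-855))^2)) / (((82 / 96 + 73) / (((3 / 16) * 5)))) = 591054.55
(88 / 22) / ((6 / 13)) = 26 / 3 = 8.67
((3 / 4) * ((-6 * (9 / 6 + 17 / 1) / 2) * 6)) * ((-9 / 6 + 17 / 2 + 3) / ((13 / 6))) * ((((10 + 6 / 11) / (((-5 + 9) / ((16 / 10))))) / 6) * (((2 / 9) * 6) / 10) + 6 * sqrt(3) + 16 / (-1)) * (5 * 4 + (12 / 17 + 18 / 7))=1037526768 / 2431 -249050700 * sqrt(3) / 1547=147948.18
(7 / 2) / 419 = 7 / 838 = 0.01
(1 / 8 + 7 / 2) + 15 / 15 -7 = -19 / 8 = -2.38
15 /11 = 1.36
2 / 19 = 0.11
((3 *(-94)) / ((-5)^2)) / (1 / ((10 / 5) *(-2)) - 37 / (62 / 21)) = 34968 / 39625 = 0.88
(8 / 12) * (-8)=-16 / 3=-5.33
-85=-85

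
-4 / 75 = -0.05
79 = 79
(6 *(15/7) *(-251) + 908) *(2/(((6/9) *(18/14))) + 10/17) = -2418866/357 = -6775.54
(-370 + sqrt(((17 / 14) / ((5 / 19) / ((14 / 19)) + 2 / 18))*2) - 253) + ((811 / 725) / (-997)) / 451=-203094309536 / 325994075 + 3*sqrt(2006) / 59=-620.72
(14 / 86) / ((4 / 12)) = 21 / 43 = 0.49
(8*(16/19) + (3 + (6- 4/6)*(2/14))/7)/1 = 20317/2793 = 7.27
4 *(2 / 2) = 4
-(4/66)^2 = -4/1089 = -0.00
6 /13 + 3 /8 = 87 /104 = 0.84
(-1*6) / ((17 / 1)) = -6 / 17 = -0.35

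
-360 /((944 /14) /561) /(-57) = 58905 /1121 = 52.55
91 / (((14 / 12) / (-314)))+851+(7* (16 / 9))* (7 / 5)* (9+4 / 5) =-5280809 / 225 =-23470.26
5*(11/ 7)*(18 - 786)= -42240/ 7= -6034.29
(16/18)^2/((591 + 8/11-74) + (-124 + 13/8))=5632/2818071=0.00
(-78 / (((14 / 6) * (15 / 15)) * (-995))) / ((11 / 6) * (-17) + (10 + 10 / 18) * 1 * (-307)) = -4212 / 410175815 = -0.00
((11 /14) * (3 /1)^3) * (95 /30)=1881 /28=67.18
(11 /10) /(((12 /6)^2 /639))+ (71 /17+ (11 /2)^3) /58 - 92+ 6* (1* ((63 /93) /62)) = 86.73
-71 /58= -1.22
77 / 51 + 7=434 / 51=8.51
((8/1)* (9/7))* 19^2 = 25992/7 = 3713.14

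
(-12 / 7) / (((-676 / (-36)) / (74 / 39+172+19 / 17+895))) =-25539120 / 261443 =-97.69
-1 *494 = -494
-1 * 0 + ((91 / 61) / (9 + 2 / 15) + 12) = 101649 / 8357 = 12.16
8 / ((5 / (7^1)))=56 / 5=11.20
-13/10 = -1.30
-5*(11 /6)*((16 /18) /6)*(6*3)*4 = -880 /9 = -97.78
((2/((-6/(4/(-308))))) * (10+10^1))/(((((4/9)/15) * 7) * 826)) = 225/445214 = 0.00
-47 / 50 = -0.94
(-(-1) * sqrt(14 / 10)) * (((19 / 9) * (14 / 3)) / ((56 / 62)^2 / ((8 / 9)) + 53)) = 255626 * sqrt(35) / 6995025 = 0.22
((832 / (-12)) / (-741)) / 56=2 / 1197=0.00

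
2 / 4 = 1 / 2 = 0.50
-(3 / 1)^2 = -9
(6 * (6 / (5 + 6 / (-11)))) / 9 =44 / 49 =0.90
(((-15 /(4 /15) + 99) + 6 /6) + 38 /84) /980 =3713 /82320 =0.05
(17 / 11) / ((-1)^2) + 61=688 / 11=62.55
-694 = -694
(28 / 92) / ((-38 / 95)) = -35 / 46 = -0.76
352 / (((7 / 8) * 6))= 1408 / 21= 67.05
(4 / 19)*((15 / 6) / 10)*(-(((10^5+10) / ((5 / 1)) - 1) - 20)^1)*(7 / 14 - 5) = 179829 / 38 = 4732.34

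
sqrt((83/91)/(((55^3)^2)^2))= 0.00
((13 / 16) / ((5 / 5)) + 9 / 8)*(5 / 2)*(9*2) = 1395 / 16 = 87.19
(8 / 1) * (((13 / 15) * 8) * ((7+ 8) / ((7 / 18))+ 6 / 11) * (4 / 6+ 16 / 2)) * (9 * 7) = 65155584 / 55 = 1184646.98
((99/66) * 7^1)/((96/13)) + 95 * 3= 18331/64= 286.42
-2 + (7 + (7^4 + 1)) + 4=2411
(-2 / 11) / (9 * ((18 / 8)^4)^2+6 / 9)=-393216 / 12786317929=-0.00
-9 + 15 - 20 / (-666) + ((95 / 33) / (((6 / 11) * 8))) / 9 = 292667 / 47952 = 6.10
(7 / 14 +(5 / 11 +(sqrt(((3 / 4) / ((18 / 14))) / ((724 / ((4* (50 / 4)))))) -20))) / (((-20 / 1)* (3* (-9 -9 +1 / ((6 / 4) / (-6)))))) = -419 / 29040 +sqrt(7602) / 573408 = -0.01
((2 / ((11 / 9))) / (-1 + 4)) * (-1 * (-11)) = 6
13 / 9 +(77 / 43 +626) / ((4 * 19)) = 285439 / 29412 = 9.70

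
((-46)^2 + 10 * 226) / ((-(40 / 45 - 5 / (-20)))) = -157536 / 41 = -3842.34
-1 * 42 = -42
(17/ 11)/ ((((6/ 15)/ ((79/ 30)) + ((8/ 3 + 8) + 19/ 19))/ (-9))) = -36261/ 30811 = -1.18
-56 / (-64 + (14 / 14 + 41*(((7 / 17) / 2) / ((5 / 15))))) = 272 / 183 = 1.49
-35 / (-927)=35 / 927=0.04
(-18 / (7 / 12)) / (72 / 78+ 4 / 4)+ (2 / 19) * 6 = -51252 / 3325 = -15.41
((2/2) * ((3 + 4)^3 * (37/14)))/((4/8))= 1813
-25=-25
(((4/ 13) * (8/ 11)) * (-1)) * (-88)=256/ 13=19.69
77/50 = 1.54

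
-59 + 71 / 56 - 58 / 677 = -2191989 / 37912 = -57.82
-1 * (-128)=128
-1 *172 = -172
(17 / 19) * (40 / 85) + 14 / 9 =338 / 171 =1.98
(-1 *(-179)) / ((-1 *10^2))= -179 / 100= -1.79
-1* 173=-173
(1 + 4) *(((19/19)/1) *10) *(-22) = -1100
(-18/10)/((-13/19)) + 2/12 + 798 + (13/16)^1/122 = 304818071/380640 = 800.80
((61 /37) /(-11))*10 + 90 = 36020 /407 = 88.50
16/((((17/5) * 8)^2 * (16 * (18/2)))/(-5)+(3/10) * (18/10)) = -4000/5326713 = -0.00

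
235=235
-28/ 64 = -7/ 16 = -0.44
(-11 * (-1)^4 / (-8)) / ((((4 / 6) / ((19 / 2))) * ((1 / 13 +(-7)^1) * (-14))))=2717 / 13440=0.20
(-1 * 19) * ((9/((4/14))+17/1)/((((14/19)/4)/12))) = -420204/7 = -60029.14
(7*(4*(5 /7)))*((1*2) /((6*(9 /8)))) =160 /27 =5.93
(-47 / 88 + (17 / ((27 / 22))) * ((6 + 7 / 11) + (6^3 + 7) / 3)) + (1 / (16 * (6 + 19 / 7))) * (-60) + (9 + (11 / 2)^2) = 504318941 / 434808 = 1159.87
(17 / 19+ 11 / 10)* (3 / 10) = 1137 / 1900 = 0.60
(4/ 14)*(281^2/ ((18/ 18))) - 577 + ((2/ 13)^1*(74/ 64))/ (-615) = 19684713101/ 895440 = 21983.29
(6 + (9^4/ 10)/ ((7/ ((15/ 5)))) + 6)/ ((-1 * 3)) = -6841/ 70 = -97.73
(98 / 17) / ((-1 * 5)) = -98 / 85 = -1.15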